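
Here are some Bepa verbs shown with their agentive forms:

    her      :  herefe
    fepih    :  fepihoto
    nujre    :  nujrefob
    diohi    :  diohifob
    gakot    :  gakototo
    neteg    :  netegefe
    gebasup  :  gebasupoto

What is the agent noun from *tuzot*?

Looking at the final sound of each stem: -oto when the stem ends in a voiceless consonant (*fepih*, *gakot*, *gebasup*); -efe when the stem ends in a voiced consonant (*her*, *neteg*); -fob when the stem ends in a vowel (*nujre*, *diohi*).
*tuzot*: final sound = /t/, a voiceless consonant → -oto → *tuzototo*.

tuzototo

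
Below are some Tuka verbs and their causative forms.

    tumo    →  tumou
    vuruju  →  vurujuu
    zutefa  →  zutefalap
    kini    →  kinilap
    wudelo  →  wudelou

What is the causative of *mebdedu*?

Looking at the last vowel of each stem: -u when the last vowel of the stem is a rounded vowel (*tumo*, *vuruju*, *wudelo*); -lap when the last vowel of the stem is an unrounded vowel (*zutefa*, *kini*).
The last vowel of *mebdedu* is /u/, which is a rounded vowel, so the suffix is -u, giving *mebdeduu*.

mebdeduu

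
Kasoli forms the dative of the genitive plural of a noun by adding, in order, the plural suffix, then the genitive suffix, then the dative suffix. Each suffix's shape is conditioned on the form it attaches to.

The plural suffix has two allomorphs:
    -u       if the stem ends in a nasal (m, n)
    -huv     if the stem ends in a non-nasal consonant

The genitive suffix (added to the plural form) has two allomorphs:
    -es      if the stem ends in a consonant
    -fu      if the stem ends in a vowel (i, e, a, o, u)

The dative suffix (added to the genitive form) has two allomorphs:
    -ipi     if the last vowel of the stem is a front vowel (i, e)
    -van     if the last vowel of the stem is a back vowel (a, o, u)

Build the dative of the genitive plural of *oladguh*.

*oladguh*: final consonant = /h/, non-nasal → -huv → *oladguhhuv*.
The plural form *oladguhhuv*: final sound = /v/, a consonant → -es → *oladguhhuves*.
Since the last vowel of the genitive form *oladguhhuves* is /e/ (a front vowel), it takes -ipi, giving *oladguhhuvesipi*.

oladguhhuvesipi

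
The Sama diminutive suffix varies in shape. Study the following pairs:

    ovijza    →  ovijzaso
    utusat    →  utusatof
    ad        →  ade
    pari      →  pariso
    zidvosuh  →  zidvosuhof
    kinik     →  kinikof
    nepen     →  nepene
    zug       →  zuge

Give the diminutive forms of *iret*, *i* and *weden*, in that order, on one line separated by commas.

The alternation tracks the final sound of the stem — -of when the stem ends in a voiceless consonant (*utusat*, *zidvosuh*, *kinik*); -e when the stem ends in a voiced consonant (*ad*, *nepen*, *zug*); -so when the stem ends in a vowel (*ovijza*, *pari*).
*iret* — final sound /t/ (a voiceless consonant) → -of → *iretof*.
The final sound of *i* is /i/, which is a vowel, so the suffix is -so, giving *iso*.
*weden* — final sound /n/ (a voiced consonant) → -e → *wedene*.

iretof, iso, wedene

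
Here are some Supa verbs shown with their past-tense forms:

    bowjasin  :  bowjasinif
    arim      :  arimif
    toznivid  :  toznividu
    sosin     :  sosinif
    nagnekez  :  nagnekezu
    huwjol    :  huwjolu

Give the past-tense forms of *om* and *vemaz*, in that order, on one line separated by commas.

omif, vemazu

The alternation tracks the final consonant of the stem — -if when the stem ends in a nasal (*bowjasin*, *arim*, *sosin*); -u when the stem ends in a non-nasal consonant (*toznivid*, *nagnekez*, *huwjol*).
Since the final consonant of *om* is /m/ (a nasal), it takes -if, giving *omif*.
*vemaz* — final consonant /z/ (non-nasal) → -u → *vemazu*.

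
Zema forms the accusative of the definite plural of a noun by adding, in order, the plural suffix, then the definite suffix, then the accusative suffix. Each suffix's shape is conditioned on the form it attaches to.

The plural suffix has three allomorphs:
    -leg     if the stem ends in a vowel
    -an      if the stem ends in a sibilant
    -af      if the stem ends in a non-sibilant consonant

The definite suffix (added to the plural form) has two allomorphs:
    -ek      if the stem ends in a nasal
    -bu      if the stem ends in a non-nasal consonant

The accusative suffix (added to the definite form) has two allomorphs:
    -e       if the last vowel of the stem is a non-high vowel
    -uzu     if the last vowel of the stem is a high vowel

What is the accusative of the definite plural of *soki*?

sokilegbuuzu

The final sound of *soki* is /i/, which is a vowel, so the plural suffix is -leg, giving *sokileg*.
The plural form *sokileg* — final consonant /g/ (non-nasal) → -bu → *sokilegbu*.
The definite form *sokilegbu* — last vowel /u/ (a high vowel) → -uzu → *sokilegbuuzu*.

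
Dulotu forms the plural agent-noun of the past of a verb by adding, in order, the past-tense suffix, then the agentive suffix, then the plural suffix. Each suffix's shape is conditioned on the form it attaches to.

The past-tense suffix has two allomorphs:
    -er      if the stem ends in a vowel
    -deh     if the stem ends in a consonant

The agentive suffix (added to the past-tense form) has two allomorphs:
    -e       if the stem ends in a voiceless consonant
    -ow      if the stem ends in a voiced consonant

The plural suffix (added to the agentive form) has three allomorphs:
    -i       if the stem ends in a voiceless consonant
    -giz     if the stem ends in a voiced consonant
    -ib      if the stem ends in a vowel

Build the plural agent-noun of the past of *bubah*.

*bubah* — final sound /h/ (a consonant) → -deh → *bubahdeh*.
The past-tense form *bubahdeh*: final consonant = /h/, voiceless → -e → *bubahdehe*.
The final sound of the agentive form *bubahdehe* is /e/, which is a vowel, so the plural suffix is -ib, giving *bubahdeheib*.

bubahdeheib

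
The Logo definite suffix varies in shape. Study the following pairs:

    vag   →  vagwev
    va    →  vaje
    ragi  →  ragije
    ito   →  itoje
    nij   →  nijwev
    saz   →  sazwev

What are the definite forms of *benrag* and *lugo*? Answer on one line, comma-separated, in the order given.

benragwev, lugoje

Looking at the final sound of each stem: -wev when the stem ends in a consonant (*vag*, *nij*, *saz*); -je when the stem ends in a vowel (*va*, *ragi*, *ito*).
*benrag* — final sound /g/ (a consonant) → -wev → *benragwev*.
The final sound of *lugo* is /o/, which is a vowel, so the suffix is -je, giving *lugoje*.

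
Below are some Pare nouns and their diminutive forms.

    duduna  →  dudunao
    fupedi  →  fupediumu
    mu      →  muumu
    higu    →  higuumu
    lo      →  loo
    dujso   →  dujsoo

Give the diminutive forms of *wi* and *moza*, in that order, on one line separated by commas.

wiumu, mozao

The pattern is height harmony: -umu when the last vowel of the stem is a high vowel (*fupedi*, *mu*, *higu*); -o when the last vowel of the stem is a non-high vowel (*duduna*, *lo*, *dujso*).
*wi*: last vowel = /i/, a high vowel → -umu → *wiumu*.
Since the last vowel of *moza* is /a/ (a non-high vowel), it takes -o, giving *mozao*.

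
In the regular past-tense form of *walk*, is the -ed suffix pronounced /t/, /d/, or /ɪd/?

The stem *walk* ends in a voiceless consonant other than /t/.
The -ed suffix is realized as /ɪd/ after /t, d/; as /t/ after other voiceless consonants; and as /d/ after other voiced sounds.
So -ed on *walk* is pronounced /t/.

/t/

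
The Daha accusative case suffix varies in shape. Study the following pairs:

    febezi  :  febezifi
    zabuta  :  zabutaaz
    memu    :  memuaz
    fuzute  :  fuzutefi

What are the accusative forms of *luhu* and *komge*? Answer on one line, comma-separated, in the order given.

luhuaz, komgefi

The suffix is conditioned by the last vowel: -fi when the last vowel of the stem is a front vowel (*febezi*, *fuzute*); -az when the last vowel of the stem is a back vowel (*zabuta*, *memu*).
The last vowel of *luhu* is /u/, which is a back vowel, so the suffix is -az, giving *luhuaz*.
*komge* — last vowel /e/ (a front vowel) → -fi → *komgefi*.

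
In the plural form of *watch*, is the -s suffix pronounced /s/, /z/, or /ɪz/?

The stem *watch* ends in a sibilant (/s, z, ʃ, ʒ, tʃ, dʒ/).
The plural suffix surfaces as /ɪz/ after sibilants, /s/ after other voiceless consonants, and /z/ after other voiced sounds.
So the plural -s on *watch* is pronounced /ɪz/.

/ɪz/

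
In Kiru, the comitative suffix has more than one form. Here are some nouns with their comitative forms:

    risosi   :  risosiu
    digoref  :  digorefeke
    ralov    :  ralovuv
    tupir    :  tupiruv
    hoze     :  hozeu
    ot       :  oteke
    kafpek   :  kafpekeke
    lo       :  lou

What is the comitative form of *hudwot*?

hudwoteke

The suffix is conditioned by the final sound: -eke when the stem ends in a voiceless consonant (*digoref*, *ot*, *kafpek*); -uv when the stem ends in a voiced consonant (*ralov*, *tupir*); -u when the stem ends in a vowel (*risosi*, *hoze*, *lo*).
*hudwot* — final sound /t/ (a voiceless consonant) → -eke → *hudwoteke*.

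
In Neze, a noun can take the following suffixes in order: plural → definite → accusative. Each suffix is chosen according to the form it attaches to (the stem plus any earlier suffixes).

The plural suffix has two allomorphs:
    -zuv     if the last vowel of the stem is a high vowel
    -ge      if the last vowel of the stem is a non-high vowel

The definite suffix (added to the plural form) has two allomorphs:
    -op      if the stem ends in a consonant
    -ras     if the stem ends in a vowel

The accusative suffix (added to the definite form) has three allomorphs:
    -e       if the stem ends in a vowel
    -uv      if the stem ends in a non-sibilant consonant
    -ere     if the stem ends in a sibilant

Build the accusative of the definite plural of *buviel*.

Since the last vowel of *buviel* is /e/ (a non-high vowel), it takes -ge, giving *buvielge*.
The plural form *buvielge*: final sound = /e/, a vowel → -ras → *buvielgeras*.
Since the final sound of the definite form *buvielgeras* is /s/ (a sibilant), it takes -ere, giving *buvielgerasere*.

buvielgerasere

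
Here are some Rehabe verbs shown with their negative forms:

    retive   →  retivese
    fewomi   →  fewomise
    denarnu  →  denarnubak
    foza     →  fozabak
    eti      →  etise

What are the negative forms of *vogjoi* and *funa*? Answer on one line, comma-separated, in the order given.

The suffix is conditioned by the last vowel: -se when the last vowel of the stem is a front vowel (*retive*, *fewomi*, *eti*); -bak when the last vowel of the stem is a back vowel (*denarnu*, *foza*).
The last vowel of *vogjoi* is /i/, which is a front vowel, so the suffix is -se, giving *vogjoise*.
Since the last vowel of *funa* is /a/ (a back vowel), it takes -bak, giving *funabak*.

vogjoise, funabak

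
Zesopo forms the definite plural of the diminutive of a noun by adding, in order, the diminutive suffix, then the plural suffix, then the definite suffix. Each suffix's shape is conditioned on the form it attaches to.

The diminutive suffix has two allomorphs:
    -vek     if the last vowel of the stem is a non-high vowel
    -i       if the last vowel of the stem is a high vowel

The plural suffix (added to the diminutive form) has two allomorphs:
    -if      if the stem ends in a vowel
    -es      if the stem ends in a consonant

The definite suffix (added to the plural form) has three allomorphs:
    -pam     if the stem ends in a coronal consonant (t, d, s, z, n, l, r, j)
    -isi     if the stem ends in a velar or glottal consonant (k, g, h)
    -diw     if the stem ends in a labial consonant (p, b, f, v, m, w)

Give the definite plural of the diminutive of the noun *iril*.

iriliifdiw

*iril*: last vowel = /i/, a high vowel → -i → *irili*.
The final sound of the diminutive form *irili* is /i/, which is a vowel, so the plural suffix is -if, giving *iriliif*.
Since the final consonant of the plural form *iriliif* is /f/ (labial), it takes -diw, giving *iriliifdiw*.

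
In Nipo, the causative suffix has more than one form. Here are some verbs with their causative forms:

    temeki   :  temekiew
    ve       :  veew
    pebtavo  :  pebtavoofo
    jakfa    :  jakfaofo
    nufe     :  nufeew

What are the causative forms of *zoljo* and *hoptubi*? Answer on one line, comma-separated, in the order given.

zoljoofo, hoptubiew

The pattern is front/back vowel harmony: -ew when the last vowel of the stem is a front vowel (*temeki*, *ve*, *nufe*); -ofo when the last vowel of the stem is a back vowel (*pebtavo*, *jakfa*).
Since the last vowel of *zoljo* is /o/ (a back vowel), it takes -ofo, giving *zoljoofo*.
Since the last vowel of *hoptubi* is /i/ (a front vowel), it takes -ew, giving *hoptubiew*.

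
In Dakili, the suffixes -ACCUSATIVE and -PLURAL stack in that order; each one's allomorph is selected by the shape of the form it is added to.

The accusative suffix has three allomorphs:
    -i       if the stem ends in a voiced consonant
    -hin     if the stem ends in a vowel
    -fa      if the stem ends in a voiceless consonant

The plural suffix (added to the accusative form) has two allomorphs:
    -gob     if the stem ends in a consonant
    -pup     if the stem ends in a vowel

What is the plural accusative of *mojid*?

Since the final sound of *mojid* is /d/ (a voiced consonant), it takes -i, giving *mojidi*.
The accusative form *mojidi*: final sound = /i/, a vowel → -pup → *mojidipup*.

mojidipup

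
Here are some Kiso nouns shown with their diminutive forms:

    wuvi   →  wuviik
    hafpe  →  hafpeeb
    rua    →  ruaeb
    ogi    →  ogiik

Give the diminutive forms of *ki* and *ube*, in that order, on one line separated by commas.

kiik, ubeeb

The alternation tracks the last vowel of the stem — -ik when the last vowel of the stem is a high vowel (*wuvi*, *ogi*); -eb when the last vowel of the stem is a non-high vowel (*hafpe*, *rua*).
The last vowel of *ki* is /i/, which is a high vowel, so the suffix is -ik, giving *kiik*.
*ube*: last vowel = /e/, a non-high vowel → -eb → *ubeeb*.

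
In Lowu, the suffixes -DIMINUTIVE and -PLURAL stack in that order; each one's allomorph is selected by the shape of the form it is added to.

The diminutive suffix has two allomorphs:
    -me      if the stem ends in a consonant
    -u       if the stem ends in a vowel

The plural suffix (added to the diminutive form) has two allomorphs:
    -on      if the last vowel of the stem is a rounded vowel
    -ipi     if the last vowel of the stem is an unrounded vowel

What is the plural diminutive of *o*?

The final sound of *o* is /o/, which is a vowel, so the diminutive suffix is -u, giving *ou*.
Since the last vowel of the diminutive form *ou* is /u/ (a rounded vowel), it takes -on, giving *ouon*.

ouon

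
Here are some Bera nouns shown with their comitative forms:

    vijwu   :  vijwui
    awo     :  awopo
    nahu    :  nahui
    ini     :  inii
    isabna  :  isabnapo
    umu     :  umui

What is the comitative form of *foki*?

fokii

The suffix is conditioned by the last vowel: -i when the last vowel of the stem is a high vowel (*vijwu*, *nahu*, *ini*, *umu*); -po when the last vowel of the stem is a non-high vowel (*awo*, *isabna*).
The last vowel of *foki* is /i/, which is a high vowel, so the suffix is -i, giving *fokii*.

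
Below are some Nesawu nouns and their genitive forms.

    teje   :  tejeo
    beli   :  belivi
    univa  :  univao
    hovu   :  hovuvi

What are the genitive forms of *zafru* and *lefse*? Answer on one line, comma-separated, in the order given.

The alternation tracks the last vowel of the stem — -vi when the last vowel of the stem is a high vowel (*beli*, *hovu*); -o when the last vowel of the stem is a non-high vowel (*teje*, *univa*).
The last vowel of *zafru* is /u/, which is a high vowel, so the suffix is -vi, giving *zafruvi*.
*lefse*: last vowel = /e/, a non-high vowel → -o → *lefseo*.

zafruvi, lefseo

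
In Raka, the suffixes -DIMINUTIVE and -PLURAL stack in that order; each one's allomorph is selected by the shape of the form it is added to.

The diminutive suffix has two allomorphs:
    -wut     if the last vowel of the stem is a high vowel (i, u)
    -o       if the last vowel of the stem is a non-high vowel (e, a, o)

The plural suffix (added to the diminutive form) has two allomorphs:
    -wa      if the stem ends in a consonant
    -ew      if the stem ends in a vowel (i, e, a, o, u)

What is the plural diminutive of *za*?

zaoew

*za* — last vowel /a/ (a non-high vowel) → -o → *zao*.
The diminutive form *zao* — final sound /o/ (a vowel) → -ew → *zaoew*.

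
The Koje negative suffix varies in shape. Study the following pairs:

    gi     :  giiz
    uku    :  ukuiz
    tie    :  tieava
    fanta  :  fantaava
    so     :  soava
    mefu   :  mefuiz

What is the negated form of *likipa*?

The suffix is conditioned by the last vowel: -iz when the last vowel of the stem is a high vowel (*gi*, *uku*, *mefu*); -ava when the last vowel of the stem is a non-high vowel (*tie*, *fanta*, *so*).
The last vowel of *likipa* is /a/, which is a non-high vowel, so the suffix is -ava, giving *likipaava*.

likipaava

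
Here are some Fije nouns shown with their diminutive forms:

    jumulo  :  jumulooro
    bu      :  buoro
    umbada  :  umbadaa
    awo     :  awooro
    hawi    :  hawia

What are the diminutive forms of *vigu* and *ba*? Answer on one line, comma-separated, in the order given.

Looking at the last vowel of each stem: -oro when the last vowel of the stem is a rounded vowel (*jumulo*, *bu*, *awo*); -a when the last vowel of the stem is an unrounded vowel (*umbada*, *hawi*).
Since the last vowel of *vigu* is /u/ (a rounded vowel), it takes -oro, giving *viguoro*.
*ba*: last vowel = /a/, an unrounded vowel → -a → *baa*.

viguoro, baa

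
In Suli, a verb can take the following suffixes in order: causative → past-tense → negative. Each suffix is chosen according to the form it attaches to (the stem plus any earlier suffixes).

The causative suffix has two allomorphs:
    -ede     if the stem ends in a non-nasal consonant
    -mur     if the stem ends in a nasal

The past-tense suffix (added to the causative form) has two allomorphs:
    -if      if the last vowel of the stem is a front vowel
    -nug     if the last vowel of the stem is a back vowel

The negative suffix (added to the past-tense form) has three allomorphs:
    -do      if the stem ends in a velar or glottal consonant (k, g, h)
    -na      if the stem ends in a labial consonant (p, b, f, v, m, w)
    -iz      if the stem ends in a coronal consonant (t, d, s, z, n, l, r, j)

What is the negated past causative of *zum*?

*zum* — final consonant /m/ (a nasal) → -mur → *zummur*.
The causative form *zummur*: last vowel = /u/, a back vowel → -nug → *zummurnug*.
Since the final consonant of the past-tense form *zummurnug* is /g/ (velar/glottal), it takes -do, giving *zummurnugdo*.

zummurnugdo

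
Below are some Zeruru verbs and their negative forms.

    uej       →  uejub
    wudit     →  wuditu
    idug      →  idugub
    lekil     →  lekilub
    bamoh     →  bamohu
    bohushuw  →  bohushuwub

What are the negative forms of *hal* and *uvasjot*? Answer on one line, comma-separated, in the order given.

The suffix is conditioned by the final consonant: -u when the stem ends in a voiceless consonant (*wudit*, *bamoh*); -ub when the stem ends in a voiced consonant (*uej*, *idug*, *lekil*, *bohushuw*).
*hal*: final consonant = /l/, voiced → -ub → *halub*.
*uvasjot* — final consonant /t/ (voiceless) → -u → *uvasjotu*.

halub, uvasjotu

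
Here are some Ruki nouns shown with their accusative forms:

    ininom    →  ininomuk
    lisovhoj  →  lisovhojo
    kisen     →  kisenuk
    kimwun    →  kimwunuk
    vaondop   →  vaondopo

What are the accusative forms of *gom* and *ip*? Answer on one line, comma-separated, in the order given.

Looking at the final consonant of each stem: -uk when the stem ends in a nasal (*ininom*, *kisen*, *kimwun*); -o when the stem ends in a non-nasal consonant (*lisovhoj*, *vaondop*).
*gom*: final consonant = /m/, a nasal → -uk → *gomuk*.
*ip*: final consonant = /p/, non-nasal → -o → *ipo*.

gomuk, ipo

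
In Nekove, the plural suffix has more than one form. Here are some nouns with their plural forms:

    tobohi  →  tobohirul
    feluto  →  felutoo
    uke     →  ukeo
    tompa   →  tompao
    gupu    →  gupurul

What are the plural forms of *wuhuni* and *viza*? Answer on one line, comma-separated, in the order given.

The pattern is height harmony: -rul when the last vowel of the stem is a high vowel (*tobohi*, *gupu*); -o when the last vowel of the stem is a non-high vowel (*feluto*, *uke*, *tompa*).
*wuhuni* — last vowel /i/ (a high vowel) → -rul → *wuhunirul*.
The last vowel of *viza* is /a/, which is a non-high vowel, so the suffix is -o, giving *vizao*.

wuhunirul, vizao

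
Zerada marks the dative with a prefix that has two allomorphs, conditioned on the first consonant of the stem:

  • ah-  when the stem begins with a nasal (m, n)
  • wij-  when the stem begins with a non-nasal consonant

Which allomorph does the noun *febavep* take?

The first consonant of *febavep* is /f/, which is non-nasal, so the prefix is wij-.

wij-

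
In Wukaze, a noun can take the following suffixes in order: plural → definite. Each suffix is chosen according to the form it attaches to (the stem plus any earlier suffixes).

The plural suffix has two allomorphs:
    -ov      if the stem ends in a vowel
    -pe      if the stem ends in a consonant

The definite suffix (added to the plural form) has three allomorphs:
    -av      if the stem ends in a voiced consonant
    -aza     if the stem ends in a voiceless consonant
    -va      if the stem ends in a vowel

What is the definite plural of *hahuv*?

hahuvpeva

*hahuv*: final sound = /v/, a consonant → -pe → *hahuvpe*.
Since the final sound of the plural form *hahuvpe* is /e/ (a vowel), it takes -va, giving *hahuvpeva*.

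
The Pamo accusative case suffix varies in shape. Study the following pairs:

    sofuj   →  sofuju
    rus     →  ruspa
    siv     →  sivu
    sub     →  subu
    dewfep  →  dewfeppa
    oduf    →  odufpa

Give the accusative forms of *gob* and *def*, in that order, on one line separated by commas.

The suffix is conditioned by the final consonant: -pa when the stem ends in a voiceless consonant (*rus*, *dewfep*, *oduf*); -u when the stem ends in a voiced consonant (*sofuj*, *siv*, *sub*).
*gob* — final consonant /b/ (voiced) → -u → *gobu*.
Since the final consonant of *def* is /f/ (voiceless), it takes -pa, giving *defpa*.

gobu, defpa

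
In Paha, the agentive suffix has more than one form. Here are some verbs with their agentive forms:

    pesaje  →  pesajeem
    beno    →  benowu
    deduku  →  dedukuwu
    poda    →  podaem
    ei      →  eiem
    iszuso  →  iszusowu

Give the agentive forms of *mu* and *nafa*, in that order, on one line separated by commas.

muwu, nafaem

Looking at the last vowel of each stem: -wu when the last vowel of the stem is a rounded vowel (*beno*, *deduku*, *iszuso*); -em when the last vowel of the stem is an unrounded vowel (*pesaje*, *poda*, *ei*).
*mu* — last vowel /u/ (a rounded vowel) → -wu → *muwu*.
The last vowel of *nafa* is /a/, which is an unrounded vowel, so the suffix is -em, giving *nafaem*.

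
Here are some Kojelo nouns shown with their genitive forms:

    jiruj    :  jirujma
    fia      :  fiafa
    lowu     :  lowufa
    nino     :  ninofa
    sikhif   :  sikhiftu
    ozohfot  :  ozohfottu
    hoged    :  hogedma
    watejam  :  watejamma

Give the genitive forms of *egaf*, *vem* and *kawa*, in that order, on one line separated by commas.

egaftu, vemma, kawafa

The pattern is voicing of the final sound: -tu when the stem ends in a voiceless consonant (*sikhif*, *ozohfot*); -ma when the stem ends in a voiced consonant (*jiruj*, *hoged*, *watejam*); -fa when the stem ends in a vowel (*fia*, *lowu*, *nino*).
The final sound of *egaf* is /f/, which is a voiceless consonant, so the suffix is -tu, giving *egaftu*.
*vem*: final sound = /m/, a voiced consonant → -ma → *vemma*.
Since the final sound of *kawa* is /a/ (a vowel), it takes -fa, giving *kawafa*.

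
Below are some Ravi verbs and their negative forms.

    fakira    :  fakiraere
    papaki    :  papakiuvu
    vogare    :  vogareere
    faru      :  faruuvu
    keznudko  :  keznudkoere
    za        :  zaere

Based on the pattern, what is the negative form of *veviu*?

veviuuvu

The suffix is conditioned by the last vowel: -uvu when the last vowel of the stem is a high vowel (*papaki*, *faru*); -ere when the last vowel of the stem is a non-high vowel (*fakira*, *vogare*, *keznudko*, *za*).
Since the last vowel of *veviu* is /u/ (a high vowel), it takes -uvu, giving *veviuuvu*.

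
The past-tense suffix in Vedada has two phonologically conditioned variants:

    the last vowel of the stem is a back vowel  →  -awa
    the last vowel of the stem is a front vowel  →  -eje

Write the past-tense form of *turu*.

The last vowel of *turu* is /u/, which is a back vowel, so the suffix is -awa, giving *turuawa*.

turuawa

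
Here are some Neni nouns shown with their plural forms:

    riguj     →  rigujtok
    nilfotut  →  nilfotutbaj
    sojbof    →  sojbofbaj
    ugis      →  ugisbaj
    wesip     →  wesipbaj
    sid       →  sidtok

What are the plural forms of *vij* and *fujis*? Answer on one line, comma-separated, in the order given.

The alternation tracks the final consonant of the stem — -baj when the stem ends in a voiceless consonant (*nilfotut*, *sojbof*, *ugis*, *wesip*); -tok when the stem ends in a voiced consonant (*riguj*, *sid*).
*vij*: final consonant = /j/, voiced → -tok → *vijtok*.
The final consonant of *fujis* is /s/, which is voiceless, so the suffix is -baj, giving *fujisbaj*.

vijtok, fujisbaj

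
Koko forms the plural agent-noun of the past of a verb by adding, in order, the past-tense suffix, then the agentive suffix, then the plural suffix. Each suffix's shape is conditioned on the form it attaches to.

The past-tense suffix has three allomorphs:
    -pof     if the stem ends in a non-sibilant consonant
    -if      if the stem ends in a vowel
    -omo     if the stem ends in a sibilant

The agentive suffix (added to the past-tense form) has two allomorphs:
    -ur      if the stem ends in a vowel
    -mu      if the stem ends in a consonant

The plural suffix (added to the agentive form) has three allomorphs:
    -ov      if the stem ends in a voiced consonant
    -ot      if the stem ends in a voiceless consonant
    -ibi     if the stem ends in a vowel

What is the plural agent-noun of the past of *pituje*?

Since the final sound of *pituje* is /e/ (a vowel), it takes -if, giving *pitujeif*.
The past-tense form *pitujeif*: final sound = /f/, a consonant → -mu → *pitujeifmu*.
The agentive form *pitujeifmu*: final sound = /u/, a vowel → -ibi → *pitujeifmuibi*.

pitujeifmuibi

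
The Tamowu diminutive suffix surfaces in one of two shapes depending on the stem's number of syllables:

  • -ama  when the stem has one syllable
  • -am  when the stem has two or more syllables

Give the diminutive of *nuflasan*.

*nuflasan* has 3 syllables, so the suffix is -am, giving *nuflasanam*.

nuflasanam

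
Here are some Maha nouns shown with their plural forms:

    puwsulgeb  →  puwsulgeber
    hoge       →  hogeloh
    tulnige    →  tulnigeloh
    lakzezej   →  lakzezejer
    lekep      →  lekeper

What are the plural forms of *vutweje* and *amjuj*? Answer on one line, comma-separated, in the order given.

vutwejeloh, amjujer

The alternation tracks the final sound of the stem — -er when the stem ends in a consonant (*puwsulgeb*, *lakzezej*, *lekep*); -loh when the stem ends in a vowel (*hoge*, *tulnige*).
The final sound of *vutweje* is /e/, which is a vowel, so the suffix is -loh, giving *vutwejeloh*.
*amjuj* — final sound /j/ (a consonant) → -er → *amjujer*.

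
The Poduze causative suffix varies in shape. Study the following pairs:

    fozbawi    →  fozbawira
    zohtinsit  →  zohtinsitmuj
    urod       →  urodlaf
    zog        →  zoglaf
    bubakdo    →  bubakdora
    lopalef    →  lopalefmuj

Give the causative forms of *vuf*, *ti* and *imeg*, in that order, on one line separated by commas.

Looking at the final sound of each stem: -muj when the stem ends in a voiceless consonant (*zohtinsit*, *lopalef*); -laf when the stem ends in a voiced consonant (*urod*, *zog*); -ra when the stem ends in a vowel (*fozbawi*, *bubakdo*).
Since the final sound of *vuf* is /f/ (a voiceless consonant), it takes -muj, giving *vufmuj*.
*ti*: final sound = /i/, a vowel → -ra → *tira*.
*imeg*: final sound = /g/, a voiced consonant → -laf → *imeglaf*.

vufmuj, tira, imeglaf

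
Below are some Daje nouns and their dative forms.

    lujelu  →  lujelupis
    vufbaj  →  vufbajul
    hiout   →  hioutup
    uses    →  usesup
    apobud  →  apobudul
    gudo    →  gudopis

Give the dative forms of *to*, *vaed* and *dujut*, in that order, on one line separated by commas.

topis, vaedul, dujutup

The pattern is voicing of the final sound: -up when the stem ends in a voiceless consonant (*hiout*, *uses*); -ul when the stem ends in a voiced consonant (*vufbaj*, *apobud*); -pis when the stem ends in a vowel (*lujelu*, *gudo*).
Since the final sound of *to* is /o/ (a vowel), it takes -pis, giving *topis*.
*vaed*: final sound = /d/, a voiced consonant → -ul → *vaedul*.
Since the final sound of *dujut* is /t/ (a voiceless consonant), it takes -up, giving *dujutup*.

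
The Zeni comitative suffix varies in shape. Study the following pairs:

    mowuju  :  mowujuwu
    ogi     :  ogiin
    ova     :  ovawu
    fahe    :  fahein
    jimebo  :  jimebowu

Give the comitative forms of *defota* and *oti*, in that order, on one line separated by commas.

defotawu, otiin

Looking at the last vowel of each stem: -in when the last vowel of the stem is a front vowel (*ogi*, *fahe*); -wu when the last vowel of the stem is a back vowel (*mowuju*, *ova*, *jimebo*).
*defota*: last vowel = /a/, a back vowel → -wu → *defotawu*.
Since the last vowel of *oti* is /i/ (a front vowel), it takes -in, giving *otiin*.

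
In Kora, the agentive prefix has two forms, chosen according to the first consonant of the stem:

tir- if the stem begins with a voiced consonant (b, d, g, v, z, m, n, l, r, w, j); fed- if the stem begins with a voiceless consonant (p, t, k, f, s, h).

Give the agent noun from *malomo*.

*malomo* — first consonant /m/ (voiced) → tir- → *tirmalomo*.

tirmalomo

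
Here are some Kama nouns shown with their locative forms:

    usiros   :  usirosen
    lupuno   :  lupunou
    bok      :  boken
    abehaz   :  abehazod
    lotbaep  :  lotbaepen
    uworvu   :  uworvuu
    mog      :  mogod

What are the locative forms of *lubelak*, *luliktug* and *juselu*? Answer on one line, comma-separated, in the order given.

lubelaken, luliktugod, juseluu

The alternation tracks the final sound of the stem — -en when the stem ends in a voiceless consonant (*usiros*, *bok*, *lotbaep*); -od when the stem ends in a voiced consonant (*abehaz*, *mog*); -u when the stem ends in a vowel (*lupuno*, *uworvu*).
*lubelak*: final sound = /k/, a voiceless consonant → -en → *lubelaken*.
*luliktug*: final sound = /g/, a voiced consonant → -od → *luliktugod*.
The final sound of *juselu* is /u/, which is a vowel, so the suffix is -u, giving *juseluu*.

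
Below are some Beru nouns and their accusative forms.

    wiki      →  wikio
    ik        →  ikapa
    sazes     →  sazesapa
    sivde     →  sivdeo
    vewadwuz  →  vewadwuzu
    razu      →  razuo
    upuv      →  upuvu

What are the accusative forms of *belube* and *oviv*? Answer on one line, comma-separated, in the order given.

belubeo, ovivu

Looking at the final sound of each stem: -apa when the stem ends in a voiceless consonant (*ik*, *sazes*); -u when the stem ends in a voiced consonant (*vewadwuz*, *upuv*); -o when the stem ends in a vowel (*wiki*, *sivde*, *razu*).
*belube* — final sound /e/ (a vowel) → -o → *belubeo*.
Since the final sound of *oviv* is /v/ (a voiced consonant), it takes -u, giving *ovivu*.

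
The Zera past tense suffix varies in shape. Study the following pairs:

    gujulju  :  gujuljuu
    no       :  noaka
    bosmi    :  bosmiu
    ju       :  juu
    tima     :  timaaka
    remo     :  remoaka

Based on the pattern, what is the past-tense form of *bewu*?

The pattern is height harmony: -u when the last vowel of the stem is a high vowel (*gujulju*, *bosmi*, *ju*); -aka when the last vowel of the stem is a non-high vowel (*no*, *tima*, *remo*).
Since the last vowel of *bewu* is /u/ (a high vowel), it takes -u, giving *bewuu*.

bewuu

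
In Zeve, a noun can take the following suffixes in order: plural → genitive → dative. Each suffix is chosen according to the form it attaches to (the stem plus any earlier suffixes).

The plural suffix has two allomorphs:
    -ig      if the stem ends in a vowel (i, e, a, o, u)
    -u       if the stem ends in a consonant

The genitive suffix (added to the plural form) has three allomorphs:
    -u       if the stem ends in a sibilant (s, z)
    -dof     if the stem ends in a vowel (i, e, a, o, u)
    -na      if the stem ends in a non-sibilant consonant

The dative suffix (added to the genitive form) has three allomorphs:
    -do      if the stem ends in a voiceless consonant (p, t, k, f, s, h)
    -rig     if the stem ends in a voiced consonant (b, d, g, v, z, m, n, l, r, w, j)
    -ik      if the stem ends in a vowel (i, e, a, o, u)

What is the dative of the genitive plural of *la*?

laignaik

Since the final sound of *la* is /a/ (a vowel), it takes -ig, giving *laig*.
The final sound of the plural form *laig* is /g/, which is a non-sibilant consonant, so the genitive suffix is -na, giving *laigna*.
Since the final sound of the genitive form *laigna* is /a/ (a vowel), it takes -ik, giving *laignaik*.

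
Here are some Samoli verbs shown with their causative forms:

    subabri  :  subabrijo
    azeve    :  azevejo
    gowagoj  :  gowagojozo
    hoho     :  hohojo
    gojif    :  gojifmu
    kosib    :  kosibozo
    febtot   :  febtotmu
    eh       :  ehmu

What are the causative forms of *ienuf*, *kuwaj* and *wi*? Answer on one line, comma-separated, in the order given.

ienufmu, kuwajozo, wijo

The pattern is voicing of the final sound: -mu when the stem ends in a voiceless consonant (*gojif*, *febtot*, *eh*); -ozo when the stem ends in a voiced consonant (*gowagoj*, *kosib*); -jo when the stem ends in a vowel (*subabri*, *azeve*, *hoho*).
*ienuf*: final sound = /f/, a voiceless consonant → -mu → *ienufmu*.
*kuwaj* — final sound /j/ (a voiced consonant) → -ozo → *kuwajozo*.
Since the final sound of *wi* is /i/ (a vowel), it takes -jo, giving *wijo*.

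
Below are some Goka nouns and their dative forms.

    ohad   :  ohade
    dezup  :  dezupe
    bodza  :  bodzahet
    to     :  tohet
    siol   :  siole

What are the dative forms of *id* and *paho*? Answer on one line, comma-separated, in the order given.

ide, pahohet

The suffix is conditioned by the final sound: -e when the stem ends in a consonant (*ohad*, *dezup*, *siol*); -het when the stem ends in a vowel (*bodza*, *to*).
The final sound of *id* is /d/, which is a consonant, so the suffix is -e, giving *ide*.
*paho* — final sound /o/ (a vowel) → -het → *pahohet*.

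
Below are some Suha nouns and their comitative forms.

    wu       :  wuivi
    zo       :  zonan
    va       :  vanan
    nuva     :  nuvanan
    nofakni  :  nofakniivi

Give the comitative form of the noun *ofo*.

Looking at the last vowel of each stem: -ivi when the last vowel of the stem is a high vowel (*wu*, *nofakni*); -nan when the last vowel of the stem is a non-high vowel (*zo*, *va*, *nuva*).
The last vowel of *ofo* is /o/, which is a non-high vowel, so the suffix is -nan, giving *ofonan*.

ofonan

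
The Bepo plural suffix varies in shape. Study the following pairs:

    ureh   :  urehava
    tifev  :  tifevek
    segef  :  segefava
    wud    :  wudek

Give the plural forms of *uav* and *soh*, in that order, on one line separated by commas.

The pattern is voicing of the final consonant: -ava when the stem ends in a voiceless consonant (*ureh*, *segef*); -ek when the stem ends in a voiced consonant (*tifev*, *wud*).
*uav*: final consonant = /v/, voiced → -ek → *uavek*.
The final consonant of *soh* is /h/, which is voiceless, so the suffix is -ava, giving *sohava*.

uavek, sohava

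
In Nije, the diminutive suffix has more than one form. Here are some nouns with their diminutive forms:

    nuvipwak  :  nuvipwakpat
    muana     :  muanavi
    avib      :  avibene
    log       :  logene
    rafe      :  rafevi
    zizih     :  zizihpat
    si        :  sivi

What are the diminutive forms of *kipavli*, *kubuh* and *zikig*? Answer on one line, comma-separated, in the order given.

kipavlivi, kubuhpat, zikigene

The pattern is voicing of the final sound: -pat when the stem ends in a voiceless consonant (*nuvipwak*, *zizih*); -ene when the stem ends in a voiced consonant (*avib*, *log*); -vi when the stem ends in a vowel (*muana*, *rafe*, *si*).
The final sound of *kipavli* is /i/, which is a vowel, so the suffix is -vi, giving *kipavlivi*.
*kubuh*: final sound = /h/, a voiceless consonant → -pat → *kubuhpat*.
The final sound of *zikig* is /g/, which is a voiced consonant, so the suffix is -ene, giving *zikigene*.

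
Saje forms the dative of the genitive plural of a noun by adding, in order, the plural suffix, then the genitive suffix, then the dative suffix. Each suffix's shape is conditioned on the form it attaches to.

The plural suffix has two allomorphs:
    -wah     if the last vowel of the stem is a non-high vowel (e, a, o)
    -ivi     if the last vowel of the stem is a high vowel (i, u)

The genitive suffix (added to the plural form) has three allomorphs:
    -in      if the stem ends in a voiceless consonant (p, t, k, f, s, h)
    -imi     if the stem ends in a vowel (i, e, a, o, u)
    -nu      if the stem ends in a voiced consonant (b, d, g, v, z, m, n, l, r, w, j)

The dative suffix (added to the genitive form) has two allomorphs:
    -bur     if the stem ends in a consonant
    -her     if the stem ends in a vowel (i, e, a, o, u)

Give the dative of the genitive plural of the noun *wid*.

widiviimiher

*wid* — last vowel /i/ (a high vowel) → -ivi → *widivi*.
Since the final sound of the plural form *widivi* is /i/ (a vowel), it takes -imi, giving *widiviimi*.
The genitive form *widiviimi*: final sound = /i/, a vowel → -her → *widiviimiher*.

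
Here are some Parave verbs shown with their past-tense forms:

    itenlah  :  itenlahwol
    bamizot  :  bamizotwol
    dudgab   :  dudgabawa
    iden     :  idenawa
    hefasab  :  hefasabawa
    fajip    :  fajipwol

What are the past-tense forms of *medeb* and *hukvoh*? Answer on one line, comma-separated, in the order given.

The alternation tracks the final consonant of the stem — -wol when the stem ends in a voiceless consonant (*itenlah*, *bamizot*, *fajip*); -awa when the stem ends in a voiced consonant (*dudgab*, *iden*, *hefasab*).
*medeb* — final consonant /b/ (voiced) → -awa → *medebawa*.
Since the final consonant of *hukvoh* is /h/ (voiceless), it takes -wol, giving *hukvohwol*.

medebawa, hukvohwol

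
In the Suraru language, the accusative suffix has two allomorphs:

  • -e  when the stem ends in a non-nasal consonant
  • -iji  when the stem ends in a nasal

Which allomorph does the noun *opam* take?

*opam* — final consonant /m/ (a nasal) → -iji.

-iji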